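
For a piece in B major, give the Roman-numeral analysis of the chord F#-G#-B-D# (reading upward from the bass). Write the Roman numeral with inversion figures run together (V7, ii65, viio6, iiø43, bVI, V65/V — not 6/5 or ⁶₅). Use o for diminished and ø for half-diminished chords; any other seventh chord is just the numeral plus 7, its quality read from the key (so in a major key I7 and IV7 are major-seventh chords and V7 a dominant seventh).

The pitches G#-B-D#-F# form a minor seventh chord rooted on G#.
In B major, G# is the submediant; the diatonic minor seventh chord there is vi7.
With F# in the bass the chord is in third inversion, so the figured bass is 42.

vi42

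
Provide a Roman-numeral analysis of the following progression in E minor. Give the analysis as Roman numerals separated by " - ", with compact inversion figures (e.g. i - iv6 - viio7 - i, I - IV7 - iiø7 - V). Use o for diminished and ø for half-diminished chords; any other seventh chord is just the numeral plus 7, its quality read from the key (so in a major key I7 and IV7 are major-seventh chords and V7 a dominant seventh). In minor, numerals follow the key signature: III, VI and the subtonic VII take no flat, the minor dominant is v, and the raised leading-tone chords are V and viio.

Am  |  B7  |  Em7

Am: minor triad on A = scale degree 4 → iv.
B7: root B is the dominant; dominant seventh chord there is V7.
Em7: minor seventh chord on E = scale degree 1 → i7.

iv - V7 - i7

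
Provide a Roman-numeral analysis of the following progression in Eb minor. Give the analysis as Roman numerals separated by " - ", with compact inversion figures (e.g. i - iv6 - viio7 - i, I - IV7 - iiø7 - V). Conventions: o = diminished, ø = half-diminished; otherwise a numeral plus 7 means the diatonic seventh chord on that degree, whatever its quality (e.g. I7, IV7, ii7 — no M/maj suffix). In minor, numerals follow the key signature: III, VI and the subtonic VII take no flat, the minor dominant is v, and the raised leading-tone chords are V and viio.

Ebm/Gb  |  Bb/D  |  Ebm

Ebm/Gb has root Eb, degree 1 in Eb minor, so i6.
Bb/D has root Bb, degree 5 in Eb minor, so V6.
Ebm has root Eb, degree 1 in Eb minor, so i.

i6 - V6 - i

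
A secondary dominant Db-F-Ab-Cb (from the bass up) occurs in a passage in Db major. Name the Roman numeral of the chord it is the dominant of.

The chord is a dominant seventh chord on Db.
A dominant resolves down a perfect fifth: Db → Gb. In Db major, Gb is scale degree 4, i.e. IV.

IV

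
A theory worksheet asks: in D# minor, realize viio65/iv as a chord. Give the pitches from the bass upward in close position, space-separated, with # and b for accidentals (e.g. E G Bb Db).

A# C# E F##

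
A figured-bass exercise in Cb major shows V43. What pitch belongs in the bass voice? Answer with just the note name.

V in Cb major has root Gb; the chord is Gb-Bb-Db-Fb.
The figure 43 means second inversion — the fifth is in the bass.

Db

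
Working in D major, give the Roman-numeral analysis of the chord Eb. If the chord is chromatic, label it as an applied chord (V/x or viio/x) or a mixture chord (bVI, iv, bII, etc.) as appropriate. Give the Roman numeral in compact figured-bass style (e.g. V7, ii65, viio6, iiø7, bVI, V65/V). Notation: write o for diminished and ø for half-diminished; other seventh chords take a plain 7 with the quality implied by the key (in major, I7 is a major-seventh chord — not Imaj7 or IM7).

bII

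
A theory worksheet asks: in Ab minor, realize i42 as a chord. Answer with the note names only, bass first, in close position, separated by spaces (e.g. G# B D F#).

Gb Ab Cb Eb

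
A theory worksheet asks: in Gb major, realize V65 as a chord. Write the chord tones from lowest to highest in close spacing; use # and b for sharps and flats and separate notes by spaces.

The numeral's case and figure indicate a dominant seventh chord. In Gb major its root, the fifth degree, is Db.
That chord is spelled Db-F-Ab-Cb.
The figured bass 65 indicates first inversion, placing the third (F) in the bass: F-Ab-Cb-Db.

F Ab Cb Db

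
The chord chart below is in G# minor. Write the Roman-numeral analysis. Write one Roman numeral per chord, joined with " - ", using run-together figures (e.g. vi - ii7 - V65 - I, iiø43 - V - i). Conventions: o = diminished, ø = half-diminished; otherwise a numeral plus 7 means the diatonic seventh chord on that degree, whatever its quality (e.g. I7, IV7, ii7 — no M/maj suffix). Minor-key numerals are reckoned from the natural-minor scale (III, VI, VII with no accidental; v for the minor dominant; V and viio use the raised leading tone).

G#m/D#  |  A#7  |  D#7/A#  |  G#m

G#m/D#: minor triad on G# = scale degree 1 → i64.
A#7 is the secondary dominant of V (dominant seventh chord on A#): V7/V.
D#7/A# has root D#, degree 5 in G# minor, so V43.
G#m: minor triad on G# = scale degree 1 → i.

i64 - V7/V - V43 - i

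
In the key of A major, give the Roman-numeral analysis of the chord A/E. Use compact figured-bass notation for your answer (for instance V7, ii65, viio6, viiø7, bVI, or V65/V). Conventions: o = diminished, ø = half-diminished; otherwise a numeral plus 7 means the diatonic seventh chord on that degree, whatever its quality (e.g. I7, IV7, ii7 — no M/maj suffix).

The pitches A-C#-E form a major triad rooted on A.
In A major, A is the tonic; the diatonic major triad there is I.
With E in the bass the chord is in second inversion, so the figured bass is 64.

I64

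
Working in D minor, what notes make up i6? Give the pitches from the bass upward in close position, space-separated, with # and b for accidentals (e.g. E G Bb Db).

F A D

The numeral's case and figure indicate a minor triad. In D minor its root, the tonic, is D.
Stacking thirds from D gives D-F-A.
With the 6 figure the chord is in first inversion; from the bass F upward in close position it reads F-A-D.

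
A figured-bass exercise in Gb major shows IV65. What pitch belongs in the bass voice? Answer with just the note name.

IV in Gb major has root Cb; the chord is Cb-Eb-Gb-Bb.
The figure 65 means first inversion — the third is in the bass.

Eb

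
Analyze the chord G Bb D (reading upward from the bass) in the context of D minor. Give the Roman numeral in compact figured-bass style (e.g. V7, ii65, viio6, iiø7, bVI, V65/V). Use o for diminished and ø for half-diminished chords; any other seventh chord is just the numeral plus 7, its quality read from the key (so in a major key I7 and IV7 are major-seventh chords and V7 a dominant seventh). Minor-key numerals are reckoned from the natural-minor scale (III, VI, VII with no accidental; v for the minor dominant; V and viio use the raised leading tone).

iv

Stacked in thirds the chord is G-Bb-D: a minor triad on G.
G is scale degree 4 in D minor, and a minor triad on that degree is written iv.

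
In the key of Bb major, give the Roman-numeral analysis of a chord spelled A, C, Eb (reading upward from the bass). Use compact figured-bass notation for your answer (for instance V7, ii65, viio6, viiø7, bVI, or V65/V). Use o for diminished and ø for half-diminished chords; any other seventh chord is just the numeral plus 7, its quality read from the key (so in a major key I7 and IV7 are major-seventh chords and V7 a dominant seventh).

viio

The pitches A-C-Eb form a diminished triad rooted on A.
In Bb major, A is the leading tone; the diatonic diminished triad there is viio.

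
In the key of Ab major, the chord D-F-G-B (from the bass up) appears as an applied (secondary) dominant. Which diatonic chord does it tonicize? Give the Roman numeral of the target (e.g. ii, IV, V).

iii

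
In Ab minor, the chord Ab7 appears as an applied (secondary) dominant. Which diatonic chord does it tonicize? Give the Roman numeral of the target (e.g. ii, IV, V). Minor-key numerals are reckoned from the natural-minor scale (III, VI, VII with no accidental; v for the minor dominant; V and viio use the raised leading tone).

iv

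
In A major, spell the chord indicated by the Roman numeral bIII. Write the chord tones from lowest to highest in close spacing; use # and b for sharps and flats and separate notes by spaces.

C E G

Scale degree 3 in A major is C#; lowering it a half step gives C. bIII is a major triad on the lowered third degree, borrowed from the parallel minor.
So the chord is C-E-G, a major triad.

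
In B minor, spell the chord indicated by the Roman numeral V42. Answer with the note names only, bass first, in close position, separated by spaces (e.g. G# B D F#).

E F# A# C#

In B minor, the fifth degree is F#. The dominant is major (leading tone raised), so V is a dominant seventh chord.
Stacking thirds from F# gives F#-A#-C#-E.
With the 42 figure the chord is in third inversion; from the bass E upward in close position it reads E-F#-A#-C#.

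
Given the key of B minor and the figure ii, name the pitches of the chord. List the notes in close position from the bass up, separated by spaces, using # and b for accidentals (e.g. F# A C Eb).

ii is the minor supertonic, borrowed from the parallel major (the Dorian ii). In B minor that root is C#.
So the chord is C#-E-G#.

C# E G#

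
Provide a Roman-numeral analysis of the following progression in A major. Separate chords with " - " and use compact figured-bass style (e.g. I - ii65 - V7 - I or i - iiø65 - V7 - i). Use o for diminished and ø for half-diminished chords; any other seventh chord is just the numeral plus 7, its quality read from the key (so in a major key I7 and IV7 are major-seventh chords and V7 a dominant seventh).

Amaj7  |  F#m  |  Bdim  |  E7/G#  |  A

I7 - vi - iio - V65 - I

Amaj7 has root A, degree 1 in A major, so I7.
F#m: minor triad on F# = scale degree 6 → vi.
Bdim: diminished triad on B — chromatic; iio (borrowed from the parallel minor).
E7/G#: root E is the dominant; dominant seventh chord there is V65.
A: root A is the tonic; major triad there is I.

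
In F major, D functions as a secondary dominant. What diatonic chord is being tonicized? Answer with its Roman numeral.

ii

The chord is a major triad on D.
A dominant resolves down a perfect fifth: D → G. In F major, G is scale degree 2, i.e. ii.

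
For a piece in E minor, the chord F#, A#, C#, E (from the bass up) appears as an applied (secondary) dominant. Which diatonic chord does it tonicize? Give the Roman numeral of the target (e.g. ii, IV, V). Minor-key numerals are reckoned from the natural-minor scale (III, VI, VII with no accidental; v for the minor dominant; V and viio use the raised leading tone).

The chord is a dominant seventh chord on F#.
A dominant resolves down a perfect fifth: F# → B. In E minor, B is scale degree 5, i.e. V.

V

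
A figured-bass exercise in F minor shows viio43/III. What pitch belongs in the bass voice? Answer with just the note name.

The applied chord viio43/III is rooted on G: G-Bb-Db-Fb.
The figure 43 means second inversion — the fifth is in the bass.

Db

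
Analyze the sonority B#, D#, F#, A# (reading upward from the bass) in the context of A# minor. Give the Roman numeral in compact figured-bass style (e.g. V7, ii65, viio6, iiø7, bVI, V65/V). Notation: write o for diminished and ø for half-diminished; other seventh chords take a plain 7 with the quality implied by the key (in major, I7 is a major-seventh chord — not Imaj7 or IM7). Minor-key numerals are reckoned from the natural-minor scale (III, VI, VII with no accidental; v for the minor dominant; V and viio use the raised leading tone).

iiø7

The pitches B#-D#-F#-A# form a half-diminished seventh chord rooted on B#.
In A# minor, B# is the supertonic; the diatonic half-diminished seventh chord there is iiø7.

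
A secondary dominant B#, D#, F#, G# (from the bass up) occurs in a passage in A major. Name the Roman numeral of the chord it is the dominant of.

The chord is a dominant seventh chord on G#.
A dominant resolves down a perfect fifth: G# → C#. In A major, C# is scale degree 3, i.e. iii.

iii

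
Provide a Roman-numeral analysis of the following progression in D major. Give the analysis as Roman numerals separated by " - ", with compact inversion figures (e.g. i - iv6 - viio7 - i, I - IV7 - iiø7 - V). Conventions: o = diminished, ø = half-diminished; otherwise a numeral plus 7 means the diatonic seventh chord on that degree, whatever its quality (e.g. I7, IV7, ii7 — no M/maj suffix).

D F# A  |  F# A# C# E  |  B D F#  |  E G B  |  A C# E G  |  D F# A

I - V7/vi - vi - ii - V7 - I

D-F#-A: major triad on D = scale degree 1 → I.
F#-A#-C#-E: chromatic; F# is V of vi, so V7/vi.
B-D-F# has root B, degree 6 in D major, so vi.
E-G-B: root E is the supertonic; minor triad there is ii.
A-C#-E-G has root A, degree 5 in D major, so V7.
D-F#-A: major triad on D = scale degree 1 → I.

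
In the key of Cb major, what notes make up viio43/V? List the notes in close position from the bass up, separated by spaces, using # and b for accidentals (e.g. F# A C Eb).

Cb Ebb F Ab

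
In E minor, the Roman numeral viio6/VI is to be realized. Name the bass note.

The applied chord viio6/VI is rooted on B: B-D-F.
The figure 6 means first inversion — the third is in the bass.

D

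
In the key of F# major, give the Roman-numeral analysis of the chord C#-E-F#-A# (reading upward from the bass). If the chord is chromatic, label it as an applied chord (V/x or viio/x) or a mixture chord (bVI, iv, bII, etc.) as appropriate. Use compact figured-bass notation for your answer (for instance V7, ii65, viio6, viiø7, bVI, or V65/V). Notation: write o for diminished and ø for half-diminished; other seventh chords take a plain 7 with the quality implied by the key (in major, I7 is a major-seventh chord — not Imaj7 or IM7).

V43/IV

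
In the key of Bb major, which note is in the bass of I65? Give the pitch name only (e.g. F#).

D

I in Bb major has root Bb; the chord is Bb-D-F-A.
The figure 65 means first inversion — the third is in the bass.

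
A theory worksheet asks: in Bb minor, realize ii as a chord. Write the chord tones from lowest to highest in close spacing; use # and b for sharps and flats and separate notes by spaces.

ii is the minor supertonic, borrowed from the parallel major (the Dorian ii). In Bb minor that root is C.
So the chord is C-Eb-G, a minor triad.

C Eb G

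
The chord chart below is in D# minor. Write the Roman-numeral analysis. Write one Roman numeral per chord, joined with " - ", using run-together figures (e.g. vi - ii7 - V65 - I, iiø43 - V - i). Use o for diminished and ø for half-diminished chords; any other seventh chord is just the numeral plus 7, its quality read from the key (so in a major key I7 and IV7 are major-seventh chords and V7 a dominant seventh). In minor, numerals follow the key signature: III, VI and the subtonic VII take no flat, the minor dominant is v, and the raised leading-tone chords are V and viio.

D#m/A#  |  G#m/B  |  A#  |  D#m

D#m/A#: minor triad on D# = scale degree 1 → i64.
G#m/B: root G# is the subdominant; minor triad there is iv6.
A#: root A# is the dominant; major triad there is V.
D#m: minor triad on D# = scale degree 1 → i.

i64 - iv6 - V - i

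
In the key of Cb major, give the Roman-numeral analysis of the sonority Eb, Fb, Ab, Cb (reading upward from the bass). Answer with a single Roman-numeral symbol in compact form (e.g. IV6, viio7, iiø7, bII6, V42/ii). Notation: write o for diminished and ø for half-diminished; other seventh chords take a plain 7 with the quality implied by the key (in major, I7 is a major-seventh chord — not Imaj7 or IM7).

IV42

Stacked in thirds the chord is Fb-Ab-Cb-Eb: a major seventh chord on Fb.
Fb is scale degree 4 in Cb major, and a major seventh chord on that degree is written IV7.
With Eb in the bass the chord is in third inversion, so the figured bass is 42.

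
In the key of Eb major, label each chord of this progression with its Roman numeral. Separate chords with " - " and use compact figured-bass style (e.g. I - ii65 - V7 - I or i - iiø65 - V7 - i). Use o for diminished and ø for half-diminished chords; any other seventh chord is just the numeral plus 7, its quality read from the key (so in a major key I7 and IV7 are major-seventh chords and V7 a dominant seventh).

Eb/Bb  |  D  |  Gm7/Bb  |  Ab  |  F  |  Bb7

Eb/Bb has root Eb, degree 1 in Eb major, so I64.
D is the secondary dominant of iii (major triad on D): V/iii.
Gm7/Bb has root G, degree 3 in Eb major, so iii65.
Ab: root Ab is the subdominant; major triad there is IV.
F: chromatic; F is V of V, so V/V.
Bb7: root Bb is the dominant; dominant seventh chord there is V7.

I64 - V/iii - iii65 - IV - V/V - V7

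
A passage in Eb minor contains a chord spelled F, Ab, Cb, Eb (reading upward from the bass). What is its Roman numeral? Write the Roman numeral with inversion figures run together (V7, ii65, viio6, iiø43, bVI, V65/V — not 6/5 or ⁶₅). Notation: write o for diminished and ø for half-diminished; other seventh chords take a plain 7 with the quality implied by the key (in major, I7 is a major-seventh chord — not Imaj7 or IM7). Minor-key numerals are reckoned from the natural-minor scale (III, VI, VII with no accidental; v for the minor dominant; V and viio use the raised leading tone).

The pitches F-Ab-Cb-Eb form a half-diminished seventh chord rooted on F.
In Eb minor, F is the supertonic; the diatonic half-diminished seventh chord there is iiø7.

iiø7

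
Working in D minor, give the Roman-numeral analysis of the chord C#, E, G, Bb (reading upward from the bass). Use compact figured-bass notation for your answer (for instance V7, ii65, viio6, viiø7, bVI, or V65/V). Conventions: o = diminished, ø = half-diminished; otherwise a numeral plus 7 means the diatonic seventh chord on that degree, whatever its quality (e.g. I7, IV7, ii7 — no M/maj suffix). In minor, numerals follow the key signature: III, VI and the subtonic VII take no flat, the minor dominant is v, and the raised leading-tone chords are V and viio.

Stacked in thirds the chord is C#-E-G-Bb: a fully diminished seventh chord on C#.
In D minor, C# is the leading tone; the diatonic fully diminished seventh chord there is viio7.

viio7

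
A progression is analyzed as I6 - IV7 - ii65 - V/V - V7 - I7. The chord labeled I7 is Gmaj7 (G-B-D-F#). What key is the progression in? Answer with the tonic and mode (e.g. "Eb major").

I7 is given as G-B-D-F# — a major seventh chord with root G.
If G is scale degree 1 and the mode makes that degree carry a major seventh chord, the tonic is G and the mode is major.

G major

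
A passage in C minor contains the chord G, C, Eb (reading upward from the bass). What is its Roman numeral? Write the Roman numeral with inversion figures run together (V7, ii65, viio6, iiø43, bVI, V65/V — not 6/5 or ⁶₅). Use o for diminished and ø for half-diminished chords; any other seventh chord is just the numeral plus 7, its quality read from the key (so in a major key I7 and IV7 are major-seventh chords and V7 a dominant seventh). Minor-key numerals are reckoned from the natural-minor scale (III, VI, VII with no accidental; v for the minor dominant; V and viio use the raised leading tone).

Stacked in thirds the chord is C-Eb-G: a minor triad on C.
C is scale degree 1 in C minor, and a minor triad on that degree is written i.
With G in the bass the chord is in second inversion, so the figured bass is 64.

i64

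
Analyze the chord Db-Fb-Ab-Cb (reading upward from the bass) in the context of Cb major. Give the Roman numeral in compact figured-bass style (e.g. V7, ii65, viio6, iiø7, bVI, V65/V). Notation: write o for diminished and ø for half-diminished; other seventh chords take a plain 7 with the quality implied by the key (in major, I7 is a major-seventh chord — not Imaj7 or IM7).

Stacked in thirds the chord is Db-Fb-Ab-Cb: a minor seventh chord on Db.
Db is scale degree 2 in Cb major, and a minor seventh chord on that degree is written ii7.

ii7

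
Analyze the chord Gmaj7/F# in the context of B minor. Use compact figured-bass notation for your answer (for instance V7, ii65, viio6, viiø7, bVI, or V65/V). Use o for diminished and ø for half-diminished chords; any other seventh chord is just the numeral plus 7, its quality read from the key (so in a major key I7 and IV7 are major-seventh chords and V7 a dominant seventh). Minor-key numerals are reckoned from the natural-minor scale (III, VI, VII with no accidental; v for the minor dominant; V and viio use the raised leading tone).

VI42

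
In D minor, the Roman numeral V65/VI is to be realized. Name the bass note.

A

The applied chord V65/VI is rooted on F: F-A-C-Eb.
The figure 65 means first inversion — the third is in the bass.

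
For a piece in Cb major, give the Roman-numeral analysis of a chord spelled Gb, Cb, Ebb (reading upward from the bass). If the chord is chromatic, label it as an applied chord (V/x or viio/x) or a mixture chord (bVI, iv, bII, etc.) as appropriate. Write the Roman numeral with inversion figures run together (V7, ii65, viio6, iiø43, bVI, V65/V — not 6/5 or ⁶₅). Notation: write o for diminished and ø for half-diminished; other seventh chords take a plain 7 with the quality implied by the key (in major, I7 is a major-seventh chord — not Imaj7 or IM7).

Stacked in thirds the chord is Cb-Ebb-Gb: a minor triad on Cb.
Cb is the first degree of Cb major. This is the minor tonic, borrowed from the parallel minor.
With Gb in the bass the chord is in second inversion, so the figured bass is 64.

i64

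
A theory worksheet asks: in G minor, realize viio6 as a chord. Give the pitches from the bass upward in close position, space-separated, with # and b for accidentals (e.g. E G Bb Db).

In G minor, the leading-tone chord is built on the raised seventh degree, F#.
Stacking thirds from F# gives F#-A-C.
With the 6 figure the chord is in first inversion; from the bass A upward in close position it reads A-C-F#.

A C F#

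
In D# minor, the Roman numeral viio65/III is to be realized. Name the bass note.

G#

The applied chord viio65/III is rooted on E#: E#-G#-B-D.
The figure 65 means first inversion — the third is in the bass.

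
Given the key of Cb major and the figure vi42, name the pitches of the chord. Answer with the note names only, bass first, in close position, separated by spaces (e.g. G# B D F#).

Gb Ab Cb Eb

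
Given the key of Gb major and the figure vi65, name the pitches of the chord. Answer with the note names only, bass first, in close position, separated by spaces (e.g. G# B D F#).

Gb Bb Db Eb

The numeral's case and figure indicate a minor seventh chord. In Gb major its root, the submediant, is Eb.
That chord is spelled Eb-Gb-Bb-Db.
The figured bass 65 indicates first inversion, placing the third (Gb) in the bass: Gb-Bb-Db-Eb.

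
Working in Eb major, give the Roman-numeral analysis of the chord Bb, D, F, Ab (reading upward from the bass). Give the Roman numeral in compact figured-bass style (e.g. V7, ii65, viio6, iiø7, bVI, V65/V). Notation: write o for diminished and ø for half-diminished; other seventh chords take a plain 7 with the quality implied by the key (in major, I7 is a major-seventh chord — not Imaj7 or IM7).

V7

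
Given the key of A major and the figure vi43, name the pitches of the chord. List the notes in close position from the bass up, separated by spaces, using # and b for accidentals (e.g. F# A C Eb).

C# E F# A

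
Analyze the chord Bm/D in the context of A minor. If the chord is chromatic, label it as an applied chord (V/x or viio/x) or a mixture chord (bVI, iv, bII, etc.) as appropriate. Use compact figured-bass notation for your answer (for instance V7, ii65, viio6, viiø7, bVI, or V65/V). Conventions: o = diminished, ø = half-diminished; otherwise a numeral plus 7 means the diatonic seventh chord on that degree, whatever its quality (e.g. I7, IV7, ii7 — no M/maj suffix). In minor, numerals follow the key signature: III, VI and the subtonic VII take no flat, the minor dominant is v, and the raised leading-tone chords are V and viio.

ii6

The pitches B-D-F# form a minor triad rooted on B.
B is the second degree of A minor. This is the minor supertonic, borrowed from the parallel major (the Dorian ii).
With D in the bass the chord is in first inversion, so the figured bass is 6.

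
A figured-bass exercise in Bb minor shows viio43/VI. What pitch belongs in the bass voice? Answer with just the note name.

The applied chord viio43/VI is rooted on F: F-Ab-Cb-Ebb.
The figure 43 means second inversion — the fifth is in the bass.

Cb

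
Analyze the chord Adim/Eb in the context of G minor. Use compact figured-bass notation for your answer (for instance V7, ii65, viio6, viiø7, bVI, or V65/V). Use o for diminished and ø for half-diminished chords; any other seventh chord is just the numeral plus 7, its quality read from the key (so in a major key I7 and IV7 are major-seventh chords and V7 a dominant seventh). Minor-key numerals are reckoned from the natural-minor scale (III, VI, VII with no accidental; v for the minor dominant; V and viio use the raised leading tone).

iio64

Stacked in thirds the chord is A-C-Eb: a diminished triad on A.
A is scale degree 2 in G minor, and a diminished triad on that degree is written iio.
With Eb in the bass the chord is in second inversion, so the figured bass is 64.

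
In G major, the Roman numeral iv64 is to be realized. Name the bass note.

iv in G major has root C; the chord is C-Eb-G.
The figure 64 means second inversion — the fifth is in the bass.

G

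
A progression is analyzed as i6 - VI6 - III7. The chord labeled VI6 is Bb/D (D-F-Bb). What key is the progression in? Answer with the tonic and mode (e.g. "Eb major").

D minor

The anchor chord is a major triad on Bb, labeled VI6.
Counting down 5 scale steps from Bb places the tonic on D; a major triad on degree 6 is diatonic only in minor.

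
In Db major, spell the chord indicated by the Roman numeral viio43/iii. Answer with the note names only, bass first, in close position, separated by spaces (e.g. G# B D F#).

Bb Db E G

viio43/iii is a secondary leading-tone chord. The target iii is F in Db major; the applied chord is rooted a semitone below, on E.
Building a fully diminished seventh chord on E gives E-G-Bb-Db.
With the 43 figure the chord is in second inversion; from the bass Bb upward in close position it reads Bb-Db-E-G.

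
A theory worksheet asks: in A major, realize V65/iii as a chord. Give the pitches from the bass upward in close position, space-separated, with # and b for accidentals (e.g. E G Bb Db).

V65/iii is a secondary dominant — the dominant seventh of iii. iii in A major is C#, so the applied chord's root is G#, a perfect fifth above.
Building a dominant seventh chord on G# gives G#-B#-D#-F#.
With the 65 figure the chord is in first inversion; from the bass B# upward in close position it reads B#-D#-F#-G#.

B# D# F# G#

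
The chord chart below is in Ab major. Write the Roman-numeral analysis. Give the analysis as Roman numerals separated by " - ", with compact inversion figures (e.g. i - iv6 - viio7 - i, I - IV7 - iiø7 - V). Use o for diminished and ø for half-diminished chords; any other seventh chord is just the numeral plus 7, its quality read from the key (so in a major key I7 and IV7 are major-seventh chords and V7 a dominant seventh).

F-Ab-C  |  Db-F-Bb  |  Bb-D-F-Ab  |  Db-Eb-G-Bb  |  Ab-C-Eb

F-Ab-C: minor triad on F = scale degree 6 → vi.
Db-F-Bb: root Bb is the supertonic; minor triad there is ii6.
Bb-D-F-Ab: chromatic; Bb is V of V, so V7/V.
Db-Eb-G-Bb has root Eb, degree 5 in Ab major, so V42.
Ab-C-Eb: major triad on Ab = scale degree 1 → I.

vi - ii6 - V7/V - V42 - I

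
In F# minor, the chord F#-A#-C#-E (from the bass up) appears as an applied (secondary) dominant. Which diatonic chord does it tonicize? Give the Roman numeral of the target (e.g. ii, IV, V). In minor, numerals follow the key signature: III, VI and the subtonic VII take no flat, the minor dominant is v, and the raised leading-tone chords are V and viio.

The chord is a dominant seventh chord on F#.
A dominant resolves down a perfect fifth: F# → B. In F# minor, B is scale degree 4, i.e. iv.

iv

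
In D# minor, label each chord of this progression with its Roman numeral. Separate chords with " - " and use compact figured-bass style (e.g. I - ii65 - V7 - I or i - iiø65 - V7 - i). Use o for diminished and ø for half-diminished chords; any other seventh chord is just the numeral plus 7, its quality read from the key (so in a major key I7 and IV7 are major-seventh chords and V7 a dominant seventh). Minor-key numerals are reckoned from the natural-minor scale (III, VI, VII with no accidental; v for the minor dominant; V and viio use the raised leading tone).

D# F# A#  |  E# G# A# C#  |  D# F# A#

D#-F#-A#: minor triad on D# = scale degree 1 → i.
E#-G#-A#-C#: root A# is the dominant; minor seventh chord there is v43.
D#-F#-A# has root D#, degree 1 in D# minor, so i.

i - v43 - i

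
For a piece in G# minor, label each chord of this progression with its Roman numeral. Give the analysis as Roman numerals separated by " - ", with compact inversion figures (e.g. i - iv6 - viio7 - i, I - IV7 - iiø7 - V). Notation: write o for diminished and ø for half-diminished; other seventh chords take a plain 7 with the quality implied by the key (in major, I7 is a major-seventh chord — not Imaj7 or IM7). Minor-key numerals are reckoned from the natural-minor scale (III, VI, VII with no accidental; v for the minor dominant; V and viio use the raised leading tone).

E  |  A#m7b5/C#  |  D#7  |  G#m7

E: root E is the submediant; major triad there is VI.
A#m7b5/C#: root A# is the supertonic; half-diminished seventh chord there is iiø65.
D#7: root D# is the dominant; dominant seventh chord there is V7.
G#m7: root G# is the tonic; minor seventh chord there is i7.

VI - iiø65 - V7 - i7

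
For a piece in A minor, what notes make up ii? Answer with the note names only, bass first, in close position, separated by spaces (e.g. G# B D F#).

Scale degree 2 in A minor is B; here the chord built on it is altered to a minor triad. ii is the minor supertonic, borrowed from the parallel major (the Dorian ii).
So the chord is B-D-F#, a minor triad.

B D F#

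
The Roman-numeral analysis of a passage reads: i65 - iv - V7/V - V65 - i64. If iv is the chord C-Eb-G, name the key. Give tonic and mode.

G minor

The anchor chord is a minor triad on C, labeled iv.
Counting down 3 scale steps from C places the tonic on G; a minor triad on degree 4 is diatonic only in minor.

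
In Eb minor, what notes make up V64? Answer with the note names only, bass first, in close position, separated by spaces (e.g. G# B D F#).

In Eb minor, scale degree 5 is Bb. The dominant is major (leading tone raised), so V is a major triad.
That chord is spelled Bb-D-F.
The figured bass 64 indicates second inversion, placing the fifth (F) in the bass: F-Bb-D.

F Bb D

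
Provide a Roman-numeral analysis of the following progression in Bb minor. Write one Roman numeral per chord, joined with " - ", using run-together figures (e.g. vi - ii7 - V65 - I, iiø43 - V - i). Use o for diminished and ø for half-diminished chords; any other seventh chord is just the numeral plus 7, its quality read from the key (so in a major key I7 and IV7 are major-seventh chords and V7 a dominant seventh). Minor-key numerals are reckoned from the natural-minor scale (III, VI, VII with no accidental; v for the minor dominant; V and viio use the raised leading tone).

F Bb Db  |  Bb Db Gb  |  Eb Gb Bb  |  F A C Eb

F-Bb-Db: minor triad on Bb = scale degree 1 → i64.
Bb-Db-Gb: major triad on Gb = scale degree 6 → VI6.
Eb-Gb-Bb: minor triad on Eb = scale degree 4 → iv.
F-A-C-Eb: dominant seventh chord on F = scale degree 5 → V7.

i64 - VI6 - iv - V7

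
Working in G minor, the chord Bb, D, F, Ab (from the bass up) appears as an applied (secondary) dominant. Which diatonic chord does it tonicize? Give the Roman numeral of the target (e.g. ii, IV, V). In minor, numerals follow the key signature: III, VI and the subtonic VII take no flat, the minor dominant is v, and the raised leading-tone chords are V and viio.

The chord is a dominant seventh chord on Bb.
A dominant resolves down a perfect fifth: Bb → Eb. In G minor, Eb is scale degree 6, i.e. VI.

VI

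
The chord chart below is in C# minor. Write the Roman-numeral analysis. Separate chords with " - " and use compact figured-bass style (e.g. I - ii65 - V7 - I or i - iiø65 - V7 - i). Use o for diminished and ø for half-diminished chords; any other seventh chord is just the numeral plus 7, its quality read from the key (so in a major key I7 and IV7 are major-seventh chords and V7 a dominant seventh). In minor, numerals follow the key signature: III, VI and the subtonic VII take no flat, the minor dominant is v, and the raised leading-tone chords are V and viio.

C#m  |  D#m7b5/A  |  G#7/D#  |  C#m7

i - iiø43 - V43 - i7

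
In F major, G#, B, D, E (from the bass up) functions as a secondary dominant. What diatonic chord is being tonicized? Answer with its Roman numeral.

iii

The chord is a dominant seventh chord on E.
A dominant resolves down a perfect fifth: E → A. In F major, A is scale degree 3, i.e. iii.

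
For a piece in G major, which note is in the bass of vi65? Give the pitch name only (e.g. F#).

vi in G major has root E; the chord is E-G-B-D.
The figure 65 means first inversion — the third is in the bass.

G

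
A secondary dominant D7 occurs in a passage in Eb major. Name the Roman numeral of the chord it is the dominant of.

The chord is a dominant seventh chord on D.
A dominant resolves down a perfect fifth: D → G. In Eb major, G is scale degree 3, i.e. iii.

iii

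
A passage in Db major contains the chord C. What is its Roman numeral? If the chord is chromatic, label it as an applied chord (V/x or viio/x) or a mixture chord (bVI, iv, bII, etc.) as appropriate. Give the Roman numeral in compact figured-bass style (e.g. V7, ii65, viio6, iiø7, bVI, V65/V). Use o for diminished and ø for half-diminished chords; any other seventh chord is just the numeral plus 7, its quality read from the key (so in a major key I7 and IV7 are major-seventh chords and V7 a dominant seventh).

Stacked in thirds the chord is C-E-G: a major triad on C.
C is not a diatonic chord root with this quality in Db major, but it lies a perfect fifth above F (iii), so the chord functions as an applied dominant of iii.

V/iii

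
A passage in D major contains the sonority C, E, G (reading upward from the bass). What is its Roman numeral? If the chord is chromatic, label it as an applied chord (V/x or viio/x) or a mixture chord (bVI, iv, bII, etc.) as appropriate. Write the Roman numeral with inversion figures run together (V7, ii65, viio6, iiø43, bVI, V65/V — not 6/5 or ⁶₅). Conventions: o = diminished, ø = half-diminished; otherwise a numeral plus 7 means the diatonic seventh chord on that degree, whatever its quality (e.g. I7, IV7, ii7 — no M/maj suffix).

Stacked in thirds the chord is C-E-G: a major triad on C.
C is the lowered seventh degree of D major (diatonic 7 would be C#). This is a major triad on the lowered seventh degree (the subtonic), borrowed from the parallel minor.

bVII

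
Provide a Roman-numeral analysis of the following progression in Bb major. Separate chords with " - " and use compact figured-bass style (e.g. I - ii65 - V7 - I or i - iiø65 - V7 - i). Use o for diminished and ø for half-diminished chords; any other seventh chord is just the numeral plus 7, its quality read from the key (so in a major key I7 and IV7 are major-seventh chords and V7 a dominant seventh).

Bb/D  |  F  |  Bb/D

Bb/D has root Bb, degree 1 in Bb major, so I6.
F: major triad on F = scale degree 5 → V.
Bb/D has root Bb, degree 1 in Bb major, so I6.

I6 - V - I6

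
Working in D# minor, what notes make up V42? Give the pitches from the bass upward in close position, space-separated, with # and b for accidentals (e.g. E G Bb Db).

G# A# C## E#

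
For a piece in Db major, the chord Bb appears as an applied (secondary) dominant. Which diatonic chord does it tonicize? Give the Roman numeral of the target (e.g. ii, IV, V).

ii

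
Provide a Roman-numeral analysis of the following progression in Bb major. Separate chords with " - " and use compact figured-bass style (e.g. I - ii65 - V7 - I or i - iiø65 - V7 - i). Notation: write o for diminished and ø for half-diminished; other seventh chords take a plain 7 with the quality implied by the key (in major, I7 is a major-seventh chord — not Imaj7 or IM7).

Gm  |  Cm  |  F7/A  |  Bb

Gm: root G is the submediant; minor triad there is vi.
Cm: root C is the supertonic; minor triad there is ii.
F7/A: dominant seventh chord on F = scale degree 5 → V65.
Bb: major triad on Bb = scale degree 1 → I.

vi - ii - V65 - I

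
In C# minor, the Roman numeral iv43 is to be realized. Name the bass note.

iv in C# minor has root F#; the chord is F#-A-C#-E.
The figure 43 means second inversion — the fifth is in the bass.

C#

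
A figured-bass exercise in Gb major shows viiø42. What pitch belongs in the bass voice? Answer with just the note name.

Eb

viiø in Gb major has root F; the chord is F-Ab-Cb-Eb.
The figure 42 means third inversion — the seventh is in the bass.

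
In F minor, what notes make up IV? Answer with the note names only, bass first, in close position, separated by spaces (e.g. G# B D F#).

Scale degree 4 in F minor is Bb; here the chord built on it is altered to a major triad. IV is the major subdominant, borrowed from the parallel major.
So the chord is Bb-D-F.

Bb D F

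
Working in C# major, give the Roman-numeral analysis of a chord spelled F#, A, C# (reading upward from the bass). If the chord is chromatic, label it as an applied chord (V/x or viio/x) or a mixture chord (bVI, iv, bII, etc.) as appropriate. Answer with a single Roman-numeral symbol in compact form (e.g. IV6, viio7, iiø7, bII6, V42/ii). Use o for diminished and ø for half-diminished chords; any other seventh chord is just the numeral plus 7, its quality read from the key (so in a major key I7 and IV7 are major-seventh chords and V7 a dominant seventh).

iv

Stacked in thirds the chord is F#-A-C#: a minor triad on F#.
F# is the fourth degree of C# major. This is the minor subdominant, borrowed from the parallel minor.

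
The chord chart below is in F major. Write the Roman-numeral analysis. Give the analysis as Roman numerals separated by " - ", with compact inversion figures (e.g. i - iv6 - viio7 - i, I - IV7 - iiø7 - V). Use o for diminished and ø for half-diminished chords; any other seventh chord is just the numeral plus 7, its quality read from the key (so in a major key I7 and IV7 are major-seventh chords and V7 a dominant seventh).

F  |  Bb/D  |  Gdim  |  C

I - IV6 - iio - V

F has root F, degree 1 in F major, so I.
Bb/D: root Bb is the subdominant; major triad there is IV6.
Gdim: diminished triad on G — chromatic; iio (borrowed from the parallel minor).
C has root C, degree 5 in F major, so V.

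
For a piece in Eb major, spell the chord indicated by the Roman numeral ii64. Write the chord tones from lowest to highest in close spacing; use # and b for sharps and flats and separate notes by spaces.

In Eb major, the second degree is F, and the diatonic chord built there is a minor triad.
Stacking thirds from F gives F-Ab-C.
With the 64 figure the chord is in second inversion; from the bass C upward in close position it reads C-F-Ab.

C F Ab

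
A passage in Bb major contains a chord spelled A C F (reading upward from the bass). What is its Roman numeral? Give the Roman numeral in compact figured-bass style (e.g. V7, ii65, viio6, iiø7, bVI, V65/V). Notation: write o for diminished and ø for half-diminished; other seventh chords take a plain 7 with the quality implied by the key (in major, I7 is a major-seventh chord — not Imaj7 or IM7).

The pitches F-A-C form a major triad rooted on F.
F is scale degree 5 in Bb major, and a major triad on that degree is written V.
With A in the bass the chord is in first inversion, so the figured bass is 6.

V6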